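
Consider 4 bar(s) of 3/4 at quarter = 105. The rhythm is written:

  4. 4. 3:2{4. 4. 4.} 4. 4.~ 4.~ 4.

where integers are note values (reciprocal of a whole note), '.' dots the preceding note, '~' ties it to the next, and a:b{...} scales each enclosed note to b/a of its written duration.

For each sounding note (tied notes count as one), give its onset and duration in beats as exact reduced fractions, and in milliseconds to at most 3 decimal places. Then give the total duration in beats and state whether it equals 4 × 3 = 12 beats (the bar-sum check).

1) 0.0ms=0b +857.143ms=3/2b
2) 857.143ms=3/2b +857.143ms=3/2b
3) 1714.286ms=3b +571.429ms=1b
4) 2285.714ms=4b +571.429ms=1b
5) 2857.143ms=5b +571.429ms=1b
6) 3428.571ms=6b +857.143ms=3/2b
7) 4285.714ms=15/2b +2571.429ms=9/2b
Σ=12b of 12 (105bpm 3/4) — PASS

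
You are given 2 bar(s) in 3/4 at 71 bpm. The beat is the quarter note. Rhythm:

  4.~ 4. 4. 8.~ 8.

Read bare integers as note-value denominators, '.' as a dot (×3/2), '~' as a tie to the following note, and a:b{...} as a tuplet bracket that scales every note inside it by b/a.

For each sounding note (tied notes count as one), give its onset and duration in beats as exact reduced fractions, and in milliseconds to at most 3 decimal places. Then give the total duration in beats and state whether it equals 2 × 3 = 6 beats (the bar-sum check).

1) 0.0ms=0b +2535.211ms=3b
2) 2535.211ms=3b +1267.606ms=3/2b
3) 3802.817ms=9/2b +1267.606ms=3/2b
Σ=6b of 6 (71bpm 3/4) — PASS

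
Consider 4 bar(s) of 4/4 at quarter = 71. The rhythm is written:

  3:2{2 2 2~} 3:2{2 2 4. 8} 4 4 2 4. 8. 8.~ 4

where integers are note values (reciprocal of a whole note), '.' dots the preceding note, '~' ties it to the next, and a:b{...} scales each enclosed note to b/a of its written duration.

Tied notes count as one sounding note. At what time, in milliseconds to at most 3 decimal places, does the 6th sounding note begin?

1. 0.0ms @ 0 + 1126.761ms (4/3)
2. 1126.761ms @ 4/3 + 1126.761ms (4/3)
3. 2253.521ms @ 8/3 + 2253.521ms (8/3)
4. 4507.042ms @ 16/3 + 1126.761ms (4/3)
5. 5633.803ms @ 20/3 + 845.07ms (1)
6. 6478.873ms @ 23/3 + 281.69ms (1/3)
7. 6760.563ms @ 8 + 845.07ms (1)
8. 7605.634ms @ 9 + 845.07ms (1)
9. 8450.704ms @ 10 + 1690.141ms (2)
10. 10140.845ms @ 12 + 1267.606ms (3/2)
11. 11408.451ms @ 27/2 + 633.803ms (3/4)
12. 12042.254ms @ 57/4 + 1478.873ms (7/4)

note 6 onset = 23/3b = 6478.873ms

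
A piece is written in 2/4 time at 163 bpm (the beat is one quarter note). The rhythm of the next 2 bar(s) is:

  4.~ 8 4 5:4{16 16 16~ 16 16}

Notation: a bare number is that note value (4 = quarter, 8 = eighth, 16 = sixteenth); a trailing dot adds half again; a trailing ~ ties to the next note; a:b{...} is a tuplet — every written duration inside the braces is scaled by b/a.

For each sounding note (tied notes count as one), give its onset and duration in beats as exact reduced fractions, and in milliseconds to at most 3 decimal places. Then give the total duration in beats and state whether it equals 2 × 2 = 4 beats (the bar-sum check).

1) 0.0ms=0b +736.196ms=2b
2) 736.196ms=2b +368.098ms=1b
3) 1104.294ms=3b +73.62ms=1/5b
4) 1177.914ms=16/5b +73.62ms=1/5b
5) 1251.534ms=17/5b +147.239ms=2/5b
6) 1398.773ms=19/5b +73.62ms=1/5b
Σ=4b of 4 (163bpm 2/4) — PASS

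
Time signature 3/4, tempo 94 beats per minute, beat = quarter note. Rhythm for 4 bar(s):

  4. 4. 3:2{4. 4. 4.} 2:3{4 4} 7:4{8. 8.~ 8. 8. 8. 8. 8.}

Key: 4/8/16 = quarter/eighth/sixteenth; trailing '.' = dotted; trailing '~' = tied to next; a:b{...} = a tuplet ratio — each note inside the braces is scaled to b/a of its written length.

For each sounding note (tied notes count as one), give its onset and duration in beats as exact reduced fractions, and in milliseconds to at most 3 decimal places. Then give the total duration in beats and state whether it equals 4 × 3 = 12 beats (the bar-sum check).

1) 0.0ms=0b +957.447ms=3/2b
2) 957.447ms=3/2b +957.447ms=3/2b
3) 1914.894ms=3b +638.298ms=1b
4) 2553.191ms=4b +638.298ms=1b
5) 3191.489ms=5b +638.298ms=1b
6) 3829.787ms=6b +957.447ms=3/2b
7) 4787.234ms=15/2b +957.447ms=3/2b
8) 5744.681ms=9b +273.556ms=3/7b
9) 6018.237ms=66/7b +547.112ms=6/7b
10) 6565.35ms=72/7b +273.556ms=3/7b
11) 6838.906ms=75/7b +273.556ms=3/7b
12) 7112.462ms=78/7b +273.556ms=3/7b
13) 7386.018ms=81/7b +273.556ms=3/7b
Σ=12b of 12 (94bpm 3/4) — PASS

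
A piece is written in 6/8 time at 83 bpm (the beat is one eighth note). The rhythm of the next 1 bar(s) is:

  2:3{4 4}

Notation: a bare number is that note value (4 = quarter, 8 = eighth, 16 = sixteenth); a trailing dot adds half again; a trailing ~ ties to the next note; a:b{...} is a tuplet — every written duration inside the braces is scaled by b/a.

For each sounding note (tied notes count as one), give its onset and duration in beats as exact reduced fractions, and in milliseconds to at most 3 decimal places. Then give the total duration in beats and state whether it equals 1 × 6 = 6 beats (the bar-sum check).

1) 0.0ms=0b +2168.675ms=3b
2) 2168.675ms=3b +2168.675ms=3b
Σ=6b of 6 (83bpm 6/8) — PASS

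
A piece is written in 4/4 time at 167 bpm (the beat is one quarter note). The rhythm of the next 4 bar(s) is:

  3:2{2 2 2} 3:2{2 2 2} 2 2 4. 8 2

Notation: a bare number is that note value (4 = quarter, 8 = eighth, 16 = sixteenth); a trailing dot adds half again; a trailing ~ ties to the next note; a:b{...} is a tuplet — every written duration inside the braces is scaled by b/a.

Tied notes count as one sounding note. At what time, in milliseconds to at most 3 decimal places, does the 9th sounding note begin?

note 9 onset = 12b = 4311.377ms

1. 0.0ms @ 0 + 479.042ms (4/3)
2. 479.042ms @ 4/3 + 479.042ms (4/3)
3. 958.084ms @ 8/3 + 479.042ms (4/3)
4. 1437.126ms @ 4 + 479.042ms (4/3)
5. 1916.168ms @ 16/3 + 479.042ms (4/3)
6. 2395.21ms @ 20/3 + 479.042ms (4/3)
7. 2874.251ms @ 8 + 718.563ms (2)
8. 3592.814ms @ 10 + 718.563ms (2)
9. 4311.377ms @ 12 + 538.922ms (3/2)
10. 4850.299ms @ 27/2 + 179.641ms (1/2)
11. 5029.94ms @ 14 + 718.563ms (2)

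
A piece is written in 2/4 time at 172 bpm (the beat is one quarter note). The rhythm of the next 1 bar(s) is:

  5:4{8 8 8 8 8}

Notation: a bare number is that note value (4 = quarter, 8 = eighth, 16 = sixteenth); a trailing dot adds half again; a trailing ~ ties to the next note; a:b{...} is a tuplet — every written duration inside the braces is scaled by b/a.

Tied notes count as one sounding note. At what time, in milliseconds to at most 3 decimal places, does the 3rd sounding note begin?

note 3 onset = 4/5b = 279.07ms

1. 0.0ms @ 0 + 139.535ms (2/5)
2. 139.535ms @ 2/5 + 139.535ms (2/5)
3. 279.07ms @ 4/5 + 139.535ms (2/5)
4. 418.605ms @ 6/5 + 139.535ms (2/5)
5. 558.14ms @ 8/5 + 139.535ms (2/5)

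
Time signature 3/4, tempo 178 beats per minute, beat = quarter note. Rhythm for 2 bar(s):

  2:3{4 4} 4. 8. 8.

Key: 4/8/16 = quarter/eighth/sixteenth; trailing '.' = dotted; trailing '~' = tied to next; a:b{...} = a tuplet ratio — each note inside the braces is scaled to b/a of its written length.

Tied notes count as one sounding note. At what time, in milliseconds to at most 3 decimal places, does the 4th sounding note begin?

note 4 onset = 9/2b = 1516.854ms

1. 0.0ms @ 0 + 505.618ms (3/2)
2. 505.618ms @ 3/2 + 505.618ms (3/2)
3. 1011.236ms @ 3 + 505.618ms (3/2)
4. 1516.854ms @ 9/2 + 252.809ms (3/4)
5. 1769.663ms @ 21/4 + 252.809ms (3/4)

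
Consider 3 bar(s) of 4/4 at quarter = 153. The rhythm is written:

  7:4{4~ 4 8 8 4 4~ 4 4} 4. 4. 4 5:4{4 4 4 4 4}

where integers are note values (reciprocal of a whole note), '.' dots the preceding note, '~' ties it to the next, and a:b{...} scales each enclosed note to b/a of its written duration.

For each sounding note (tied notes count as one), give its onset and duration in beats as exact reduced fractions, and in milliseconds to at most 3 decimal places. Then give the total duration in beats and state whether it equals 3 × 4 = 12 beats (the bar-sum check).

1) 0.0ms=0b +448.179ms=8/7b
2) 448.179ms=8/7b +112.045ms=2/7b
3) 560.224ms=10/7b +112.045ms=2/7b
4) 672.269ms=12/7b +224.09ms=4/7b
5) 896.359ms=16/7b +448.179ms=8/7b
6) 1344.538ms=24/7b +224.09ms=4/7b
7) 1568.627ms=4b +588.235ms=3/2b
8) 2156.863ms=11/2b +588.235ms=3/2b
9) 2745.098ms=7b +392.157ms=1b
10) 3137.255ms=8b +313.725ms=4/5b
11) 3450.98ms=44/5b +313.725ms=4/5b
12) 3764.706ms=48/5b +313.725ms=4/5b
13) 4078.431ms=52/5b +313.725ms=4/5b
14) 4392.157ms=56/5b +313.725ms=4/5b
Σ=12b of 12 (153bpm 4/4) — PASS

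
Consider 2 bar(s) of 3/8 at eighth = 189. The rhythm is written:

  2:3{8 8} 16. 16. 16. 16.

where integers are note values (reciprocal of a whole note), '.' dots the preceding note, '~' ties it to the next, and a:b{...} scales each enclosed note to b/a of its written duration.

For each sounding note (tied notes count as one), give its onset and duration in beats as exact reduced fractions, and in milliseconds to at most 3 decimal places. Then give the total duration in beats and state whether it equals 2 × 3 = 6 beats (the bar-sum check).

1) 0.0ms=0b +476.19ms=3/2b
2) 476.19ms=3/2b +476.19ms=3/2b
3) 952.381ms=3b +238.095ms=3/4b
4) 1190.476ms=15/4b +238.095ms=3/4b
5) 1428.571ms=9/2b +238.095ms=3/4b
6) 1666.667ms=21/4b +238.095ms=3/4b
Σ=6b of 6 (189bpm 3/8) — PASS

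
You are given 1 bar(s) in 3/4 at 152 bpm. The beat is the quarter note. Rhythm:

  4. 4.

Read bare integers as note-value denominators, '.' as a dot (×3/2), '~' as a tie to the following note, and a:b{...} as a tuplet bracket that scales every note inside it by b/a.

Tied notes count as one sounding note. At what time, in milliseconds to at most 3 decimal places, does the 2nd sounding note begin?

1. 0.0ms @ 0 + 592.105ms (3/2)
2. 592.105ms @ 3/2 + 592.105ms (3/2)

note 2 onset = 3/2b = 592.105ms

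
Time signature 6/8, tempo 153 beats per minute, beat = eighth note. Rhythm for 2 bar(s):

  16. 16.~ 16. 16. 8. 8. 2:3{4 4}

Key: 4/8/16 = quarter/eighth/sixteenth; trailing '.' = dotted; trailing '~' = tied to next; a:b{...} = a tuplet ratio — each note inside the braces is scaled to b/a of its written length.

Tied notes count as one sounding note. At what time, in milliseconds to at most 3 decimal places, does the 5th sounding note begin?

1. 0.0ms @ 0 + 294.118ms (3/4)
2. 294.118ms @ 3/4 + 588.235ms (3/2)
3. 882.353ms @ 9/4 + 294.118ms (3/4)
4. 1176.471ms @ 3 + 588.235ms (3/2)
5. 1764.706ms @ 9/2 + 588.235ms (3/2)
6. 2352.941ms @ 6 + 1176.471ms (3)
7. 3529.412ms @ 9 + 1176.471ms (3)

note 5 onset = 9/2b = 1764.706ms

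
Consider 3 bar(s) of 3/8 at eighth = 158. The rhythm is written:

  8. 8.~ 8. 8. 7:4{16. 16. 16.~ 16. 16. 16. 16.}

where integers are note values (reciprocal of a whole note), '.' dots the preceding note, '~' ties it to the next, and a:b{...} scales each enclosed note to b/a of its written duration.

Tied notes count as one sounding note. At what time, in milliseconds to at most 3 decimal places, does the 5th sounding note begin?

1. 0.0ms @ 0 + 569.62ms (3/2)
2. 569.62ms @ 3/2 + 1139.241ms (3)
3. 1708.861ms @ 9/2 + 569.62ms (3/2)
4. 2278.481ms @ 6 + 162.749ms (3/7)
5. 2441.23ms @ 45/7 + 162.749ms (3/7)
6. 2603.978ms @ 48/7 + 325.497ms (6/7)
7. 2929.476ms @ 54/7 + 162.749ms (3/7)
8. 3092.224ms @ 57/7 + 162.749ms (3/7)
9. 3254.973ms @ 60/7 + 162.749ms (3/7)

note 5 onset = 45/7b = 2441.23ms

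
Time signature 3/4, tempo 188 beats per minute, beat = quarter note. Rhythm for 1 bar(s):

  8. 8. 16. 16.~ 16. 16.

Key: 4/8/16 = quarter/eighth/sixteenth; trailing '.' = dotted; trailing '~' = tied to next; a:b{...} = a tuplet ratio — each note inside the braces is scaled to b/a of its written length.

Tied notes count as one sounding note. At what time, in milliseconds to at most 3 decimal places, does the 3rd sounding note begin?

note 3 onset = 3/2b = 478.723ms

1. 0.0ms @ 0 + 239.362ms (3/4)
2. 239.362ms @ 3/4 + 239.362ms (3/4)
3. 478.723ms @ 3/2 + 119.681ms (3/8)
4. 598.404ms @ 15/8 + 239.362ms (3/4)
5. 837.766ms @ 21/8 + 119.681ms (3/8)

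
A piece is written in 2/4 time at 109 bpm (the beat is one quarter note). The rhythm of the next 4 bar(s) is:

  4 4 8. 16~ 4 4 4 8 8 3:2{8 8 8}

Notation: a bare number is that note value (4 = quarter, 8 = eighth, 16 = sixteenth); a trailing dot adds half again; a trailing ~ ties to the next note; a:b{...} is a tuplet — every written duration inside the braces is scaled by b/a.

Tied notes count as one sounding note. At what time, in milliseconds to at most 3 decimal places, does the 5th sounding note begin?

1. 0.0ms @ 0 + 550.459ms (1)
2. 550.459ms @ 1 + 550.459ms (1)
3. 1100.917ms @ 2 + 412.844ms (3/4)
4. 1513.761ms @ 11/4 + 688.073ms (5/4)
5. 2201.835ms @ 4 + 550.459ms (1)
6. 2752.294ms @ 5 + 550.459ms (1)
7. 3302.752ms @ 6 + 275.229ms (1/2)
8. 3577.982ms @ 13/2 + 275.229ms (1/2)
9. 3853.211ms @ 7 + 183.486ms (1/3)
10. 4036.697ms @ 22/3 + 183.486ms (1/3)
11. 4220.183ms @ 23/3 + 183.486ms (1/3)

note 5 onset = 4b = 2201.835ms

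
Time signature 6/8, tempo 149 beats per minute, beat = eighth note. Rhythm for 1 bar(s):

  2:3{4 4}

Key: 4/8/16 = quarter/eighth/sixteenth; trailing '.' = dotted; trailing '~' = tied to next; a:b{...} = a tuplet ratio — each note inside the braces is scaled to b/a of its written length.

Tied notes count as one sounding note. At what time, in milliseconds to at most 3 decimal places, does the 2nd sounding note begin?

1. 0.0ms @ 0 + 1208.054ms (3)
2. 1208.054ms @ 3 + 1208.054ms (3)

note 2 onset = 3b = 1208.054ms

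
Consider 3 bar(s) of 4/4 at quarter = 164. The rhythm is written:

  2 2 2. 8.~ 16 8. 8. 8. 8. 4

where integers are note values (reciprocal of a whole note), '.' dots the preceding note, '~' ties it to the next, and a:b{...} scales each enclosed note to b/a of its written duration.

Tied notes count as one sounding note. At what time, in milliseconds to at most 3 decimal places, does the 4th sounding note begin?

note 4 onset = 7b = 2560.976ms

1. 0.0ms @ 0 + 731.707ms (2)
2. 731.707ms @ 2 + 731.707ms (2)
3. 1463.415ms @ 4 + 1097.561ms (3)
4. 2560.976ms @ 7 + 365.854ms (1)
5. 2926.829ms @ 8 + 274.39ms (3/4)
6. 3201.22ms @ 35/4 + 274.39ms (3/4)
7. 3475.61ms @ 19/2 + 274.39ms (3/4)
8. 3750.0ms @ 41/4 + 274.39ms (3/4)
9. 4024.39ms @ 11 + 365.854ms (1)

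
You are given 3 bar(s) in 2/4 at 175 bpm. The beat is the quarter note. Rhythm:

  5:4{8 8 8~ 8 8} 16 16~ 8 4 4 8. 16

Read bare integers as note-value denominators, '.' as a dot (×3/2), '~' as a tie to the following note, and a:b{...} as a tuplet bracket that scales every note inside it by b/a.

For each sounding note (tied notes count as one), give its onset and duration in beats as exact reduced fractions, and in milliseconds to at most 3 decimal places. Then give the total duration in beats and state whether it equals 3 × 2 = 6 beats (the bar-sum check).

1) 0.0ms=0b +137.143ms=2/5b
2) 137.143ms=2/5b +137.143ms=2/5b
3) 274.286ms=4/5b +274.286ms=4/5b
4) 548.571ms=8/5b +137.143ms=2/5b
5) 685.714ms=2b +85.714ms=1/4b
6) 771.429ms=9/4b +257.143ms=3/4b
7) 1028.571ms=3b +342.857ms=1b
8) 1371.429ms=4b +342.857ms=1b
9) 1714.286ms=5b +257.143ms=3/4b
10) 1971.429ms=23/4b +85.714ms=1/4b
Σ=6b of 6 (175bpm 2/4) — PASS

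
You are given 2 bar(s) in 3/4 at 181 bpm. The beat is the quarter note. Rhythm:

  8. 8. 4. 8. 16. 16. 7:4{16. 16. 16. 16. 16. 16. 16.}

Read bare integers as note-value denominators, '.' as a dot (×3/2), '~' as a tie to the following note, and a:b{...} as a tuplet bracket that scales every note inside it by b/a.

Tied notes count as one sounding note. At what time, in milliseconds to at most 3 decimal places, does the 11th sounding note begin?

1. 0.0ms @ 0 + 248.619ms (3/4)
2. 248.619ms @ 3/4 + 248.619ms (3/4)
3. 497.238ms @ 3/2 + 497.238ms (3/2)
4. 994.475ms @ 3 + 248.619ms (3/4)
5. 1243.094ms @ 15/4 + 124.309ms (3/8)
6. 1367.403ms @ 33/8 + 124.309ms (3/8)
7. 1491.713ms @ 9/2 + 71.034ms (3/14)
8. 1562.747ms @ 33/7 + 71.034ms (3/14)
9. 1633.781ms @ 69/14 + 71.034ms (3/14)
10. 1704.815ms @ 36/7 + 71.034ms (3/14)
11. 1775.848ms @ 75/14 + 71.034ms (3/14)
12. 1846.882ms @ 39/7 + 71.034ms (3/14)
13. 1917.916ms @ 81/14 + 71.034ms (3/14)

note 11 onset = 75/14b = 1775.848ms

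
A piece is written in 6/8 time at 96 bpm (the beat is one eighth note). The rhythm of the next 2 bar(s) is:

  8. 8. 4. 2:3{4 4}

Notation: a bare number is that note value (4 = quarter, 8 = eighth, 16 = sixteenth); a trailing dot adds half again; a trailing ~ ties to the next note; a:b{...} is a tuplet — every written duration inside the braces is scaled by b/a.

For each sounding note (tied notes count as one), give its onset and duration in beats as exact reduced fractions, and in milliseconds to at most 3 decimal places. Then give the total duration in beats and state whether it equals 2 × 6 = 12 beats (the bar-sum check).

1) 0.0ms=0b +937.5ms=3/2b
2) 937.5ms=3/2b +937.5ms=3/2b
3) 1875.0ms=3b +1875.0ms=3b
4) 3750.0ms=6b +1875.0ms=3b
5) 5625.0ms=9b +1875.0ms=3b
Σ=12b of 12 (96bpm 6/8) — PASS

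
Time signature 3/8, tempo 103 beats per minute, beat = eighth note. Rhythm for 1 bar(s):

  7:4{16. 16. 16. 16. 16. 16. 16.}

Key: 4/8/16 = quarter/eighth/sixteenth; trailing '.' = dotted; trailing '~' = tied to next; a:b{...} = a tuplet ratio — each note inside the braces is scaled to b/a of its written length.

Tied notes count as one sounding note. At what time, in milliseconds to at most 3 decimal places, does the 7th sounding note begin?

note 7 onset = 18/7b = 1497.92ms

1. 0.0ms @ 0 + 249.653ms (3/7)
2. 249.653ms @ 3/7 + 249.653ms (3/7)
3. 499.307ms @ 6/7 + 249.653ms (3/7)
4. 748.96ms @ 9/7 + 249.653ms (3/7)
5. 998.613ms @ 12/7 + 249.653ms (3/7)
6. 1248.266ms @ 15/7 + 249.653ms (3/7)
7. 1497.92ms @ 18/7 + 249.653ms (3/7)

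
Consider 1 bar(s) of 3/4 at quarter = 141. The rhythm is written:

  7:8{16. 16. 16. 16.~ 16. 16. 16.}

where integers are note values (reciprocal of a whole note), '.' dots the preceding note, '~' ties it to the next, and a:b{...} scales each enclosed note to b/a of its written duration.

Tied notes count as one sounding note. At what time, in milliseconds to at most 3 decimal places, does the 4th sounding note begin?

1. 0.0ms @ 0 + 182.371ms (3/7)
2. 182.371ms @ 3/7 + 182.371ms (3/7)
3. 364.742ms @ 6/7 + 182.371ms (3/7)
4. 547.112ms @ 9/7 + 364.742ms (6/7)
5. 911.854ms @ 15/7 + 182.371ms (3/7)
6. 1094.225ms @ 18/7 + 182.371ms (3/7)

note 4 onset = 9/7b = 547.112ms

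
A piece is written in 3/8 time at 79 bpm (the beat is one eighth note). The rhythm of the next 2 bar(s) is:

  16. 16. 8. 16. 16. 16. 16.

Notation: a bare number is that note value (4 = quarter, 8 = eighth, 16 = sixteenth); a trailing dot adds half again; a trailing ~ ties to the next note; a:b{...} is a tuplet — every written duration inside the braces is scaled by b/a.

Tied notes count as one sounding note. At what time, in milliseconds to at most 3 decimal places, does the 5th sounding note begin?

note 5 onset = 15/4b = 2848.101ms

1. 0.0ms @ 0 + 569.62ms (3/4)
2. 569.62ms @ 3/4 + 569.62ms (3/4)
3. 1139.241ms @ 3/2 + 1139.241ms (3/2)
4. 2278.481ms @ 3 + 569.62ms (3/4)
5. 2848.101ms @ 15/4 + 569.62ms (3/4)
6. 3417.722ms @ 9/2 + 569.62ms (3/4)
7. 3987.342ms @ 21/4 + 569.62ms (3/4)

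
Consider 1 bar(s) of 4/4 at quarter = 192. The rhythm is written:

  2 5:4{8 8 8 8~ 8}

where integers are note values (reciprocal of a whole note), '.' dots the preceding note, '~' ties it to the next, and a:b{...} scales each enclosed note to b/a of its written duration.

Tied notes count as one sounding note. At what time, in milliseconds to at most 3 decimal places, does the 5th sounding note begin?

1. 0.0ms @ 0 + 625.0ms (2)
2. 625.0ms @ 2 + 125.0ms (2/5)
3. 750.0ms @ 12/5 + 125.0ms (2/5)
4. 875.0ms @ 14/5 + 125.0ms (2/5)
5. 1000.0ms @ 16/5 + 250.0ms (4/5)

note 5 onset = 16/5b = 1000.0ms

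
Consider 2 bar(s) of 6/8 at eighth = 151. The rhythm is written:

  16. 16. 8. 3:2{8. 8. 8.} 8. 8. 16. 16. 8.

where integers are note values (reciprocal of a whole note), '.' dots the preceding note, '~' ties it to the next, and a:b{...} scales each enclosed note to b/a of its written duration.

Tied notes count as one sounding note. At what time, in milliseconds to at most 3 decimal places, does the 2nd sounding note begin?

note 2 onset = 3/4b = 298.013ms

1. 0.0ms @ 0 + 298.013ms (3/4)
2. 298.013ms @ 3/4 + 298.013ms (3/4)
3. 596.026ms @ 3/2 + 596.026ms (3/2)
4. 1192.053ms @ 3 + 397.351ms (1)
5. 1589.404ms @ 4 + 397.351ms (1)
6. 1986.755ms @ 5 + 397.351ms (1)
7. 2384.106ms @ 6 + 596.026ms (3/2)
8. 2980.132ms @ 15/2 + 596.026ms (3/2)
9. 3576.159ms @ 9 + 298.013ms (3/4)
10. 3874.172ms @ 39/4 + 298.013ms (3/4)
11. 4172.185ms @ 21/2 + 596.026ms (3/2)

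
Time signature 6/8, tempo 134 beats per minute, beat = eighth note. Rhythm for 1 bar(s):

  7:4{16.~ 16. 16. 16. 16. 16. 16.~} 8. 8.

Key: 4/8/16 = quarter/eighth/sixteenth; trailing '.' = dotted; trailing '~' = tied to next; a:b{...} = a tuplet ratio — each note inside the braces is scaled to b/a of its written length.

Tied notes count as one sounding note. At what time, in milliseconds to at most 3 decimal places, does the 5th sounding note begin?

note 5 onset = 15/7b = 959.488ms

1. 0.0ms @ 0 + 383.795ms (6/7)
2. 383.795ms @ 6/7 + 191.898ms (3/7)
3. 575.693ms @ 9/7 + 191.898ms (3/7)
4. 767.591ms @ 12/7 + 191.898ms (3/7)
5. 959.488ms @ 15/7 + 191.898ms (3/7)
6. 1151.386ms @ 18/7 + 863.539ms (27/14)
7. 2014.925ms @ 9/2 + 671.642ms (3/2)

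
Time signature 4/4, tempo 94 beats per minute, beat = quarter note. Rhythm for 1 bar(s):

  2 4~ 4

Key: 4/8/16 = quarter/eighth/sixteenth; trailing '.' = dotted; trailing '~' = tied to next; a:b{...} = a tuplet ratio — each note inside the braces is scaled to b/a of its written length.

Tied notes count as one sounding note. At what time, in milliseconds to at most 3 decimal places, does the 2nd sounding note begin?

note 2 onset = 2b = 1276.596ms

1. 0.0ms @ 0 + 1276.596ms (2)
2. 1276.596ms @ 2 + 1276.596ms (2)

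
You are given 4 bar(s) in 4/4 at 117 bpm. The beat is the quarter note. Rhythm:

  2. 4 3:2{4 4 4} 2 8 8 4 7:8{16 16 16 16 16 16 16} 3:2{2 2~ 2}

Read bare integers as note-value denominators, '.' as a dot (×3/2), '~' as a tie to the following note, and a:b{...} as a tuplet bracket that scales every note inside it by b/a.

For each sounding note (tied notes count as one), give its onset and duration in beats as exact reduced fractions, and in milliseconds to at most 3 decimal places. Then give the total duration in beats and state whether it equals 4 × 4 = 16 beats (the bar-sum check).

1) 0.0ms=0b +1538.462ms=3b
2) 1538.462ms=3b +512.821ms=1b
3) 2051.282ms=4b +341.88ms=2/3b
4) 2393.162ms=14/3b +341.88ms=2/3b
5) 2735.043ms=16/3b +341.88ms=2/3b
6) 3076.923ms=6b +1025.641ms=2b
7) 4102.564ms=8b +256.41ms=1/2b
8) 4358.974ms=17/2b +256.41ms=1/2b
9) 4615.385ms=9b +512.821ms=1b
10) 5128.205ms=10b +146.52ms=2/7b
11) 5274.725ms=72/7b +146.52ms=2/7b
12) 5421.245ms=74/7b +146.52ms=2/7b
13) 5567.766ms=76/7b +146.52ms=2/7b
14) 5714.286ms=78/7b +146.52ms=2/7b
15) 5860.806ms=80/7b +146.52ms=2/7b
16) 6007.326ms=82/7b +146.52ms=2/7b
17) 6153.846ms=12b +683.761ms=4/3b
18) 6837.607ms=40/3b +1367.521ms=8/3b
Σ=16b of 16 (117bpm 4/4) — PASS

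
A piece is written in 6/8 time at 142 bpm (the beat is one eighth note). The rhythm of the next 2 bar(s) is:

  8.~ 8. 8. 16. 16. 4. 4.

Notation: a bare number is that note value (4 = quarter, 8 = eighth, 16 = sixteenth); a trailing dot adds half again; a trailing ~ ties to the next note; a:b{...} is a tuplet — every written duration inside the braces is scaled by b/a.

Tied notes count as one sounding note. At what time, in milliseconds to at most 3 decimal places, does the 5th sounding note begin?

1. 0.0ms @ 0 + 1267.606ms (3)
2. 1267.606ms @ 3 + 633.803ms (3/2)
3. 1901.408ms @ 9/2 + 316.901ms (3/4)
4. 2218.31ms @ 21/4 + 316.901ms (3/4)
5. 2535.211ms @ 6 + 1267.606ms (3)
6. 3802.817ms @ 9 + 1267.606ms (3)

note 5 onset = 6b = 2535.211ms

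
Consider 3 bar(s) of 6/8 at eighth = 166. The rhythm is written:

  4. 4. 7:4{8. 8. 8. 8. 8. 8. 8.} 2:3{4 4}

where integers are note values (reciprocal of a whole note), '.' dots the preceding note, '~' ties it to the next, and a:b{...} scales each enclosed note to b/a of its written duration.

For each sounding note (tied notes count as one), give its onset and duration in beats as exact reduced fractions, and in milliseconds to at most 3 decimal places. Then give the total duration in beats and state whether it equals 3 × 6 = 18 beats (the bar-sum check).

1) 0.0ms=0b +1084.337ms=3b
2) 1084.337ms=3b +1084.337ms=3b
3) 2168.675ms=6b +309.811ms=6/7b
4) 2478.485ms=48/7b +309.811ms=6/7b
5) 2788.296ms=54/7b +309.811ms=6/7b
6) 3098.107ms=60/7b +309.811ms=6/7b
7) 3407.917ms=66/7b +309.811ms=6/7b
8) 3717.728ms=72/7b +309.811ms=6/7b
9) 4027.539ms=78/7b +309.811ms=6/7b
10) 4337.349ms=12b +1084.337ms=3b
11) 5421.687ms=15b +1084.337ms=3b
Σ=18b of 18 (166bpm 6/8) — PASS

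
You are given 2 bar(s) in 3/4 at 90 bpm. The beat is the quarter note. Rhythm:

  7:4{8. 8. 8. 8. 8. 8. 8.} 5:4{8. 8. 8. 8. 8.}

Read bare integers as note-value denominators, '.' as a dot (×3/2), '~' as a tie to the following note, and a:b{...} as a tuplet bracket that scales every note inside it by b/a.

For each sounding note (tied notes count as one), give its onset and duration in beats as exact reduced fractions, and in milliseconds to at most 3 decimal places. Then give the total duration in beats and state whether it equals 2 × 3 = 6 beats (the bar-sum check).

1) 0.0ms=0b +285.714ms=3/7b
2) 285.714ms=3/7b +285.714ms=3/7b
3) 571.429ms=6/7b +285.714ms=3/7b
4) 857.143ms=9/7b +285.714ms=3/7b
5) 1142.857ms=12/7b +285.714ms=3/7b
6) 1428.571ms=15/7b +285.714ms=3/7b
7) 1714.286ms=18/7b +285.714ms=3/7b
8) 2000.0ms=3b +400.0ms=3/5b
9) 2400.0ms=18/5b +400.0ms=3/5b
10) 2800.0ms=21/5b +400.0ms=3/5b
11) 3200.0ms=24/5b +400.0ms=3/5b
12) 3600.0ms=27/5b +400.0ms=3/5b
Σ=6b of 6 (90bpm 3/4) — PASS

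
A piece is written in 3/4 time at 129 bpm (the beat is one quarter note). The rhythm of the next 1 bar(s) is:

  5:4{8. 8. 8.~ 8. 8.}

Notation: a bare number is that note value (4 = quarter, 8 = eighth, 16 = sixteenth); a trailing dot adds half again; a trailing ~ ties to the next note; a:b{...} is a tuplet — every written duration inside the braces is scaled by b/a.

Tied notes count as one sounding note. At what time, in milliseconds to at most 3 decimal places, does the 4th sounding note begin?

1. 0.0ms @ 0 + 279.07ms (3/5)
2. 279.07ms @ 3/5 + 279.07ms (3/5)
3. 558.14ms @ 6/5 + 558.14ms (6/5)
4. 1116.279ms @ 12/5 + 279.07ms (3/5)

note 4 onset = 12/5b = 1116.279ms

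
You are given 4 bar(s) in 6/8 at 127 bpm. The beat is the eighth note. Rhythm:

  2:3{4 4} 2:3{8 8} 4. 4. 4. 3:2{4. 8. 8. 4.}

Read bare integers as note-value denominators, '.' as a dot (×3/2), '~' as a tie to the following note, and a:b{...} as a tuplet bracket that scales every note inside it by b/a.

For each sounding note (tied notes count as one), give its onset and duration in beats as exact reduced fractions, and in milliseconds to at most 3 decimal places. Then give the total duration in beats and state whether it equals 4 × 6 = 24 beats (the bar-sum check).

1) 0.0ms=0b +1417.323ms=3b
2) 1417.323ms=3b +1417.323ms=3b
3) 2834.646ms=6b +708.661ms=3/2b
4) 3543.307ms=15/2b +708.661ms=3/2b
5) 4251.969ms=9b +1417.323ms=3b
6) 5669.291ms=12b +1417.323ms=3b
7) 7086.614ms=15b +1417.323ms=3b
8) 8503.937ms=18b +944.882ms=2b
9) 9448.819ms=20b +472.441ms=1b
10) 9921.26ms=21b +472.441ms=1b
11) 10393.701ms=22b +944.882ms=2b
Σ=24b of 24 (127bpm 6/8) — PASS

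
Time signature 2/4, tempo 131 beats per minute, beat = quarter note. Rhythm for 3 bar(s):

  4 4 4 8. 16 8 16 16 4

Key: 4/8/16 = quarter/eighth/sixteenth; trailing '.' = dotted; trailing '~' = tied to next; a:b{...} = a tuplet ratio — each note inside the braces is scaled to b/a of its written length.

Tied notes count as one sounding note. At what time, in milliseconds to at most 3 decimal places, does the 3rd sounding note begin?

note 3 onset = 2b = 916.031ms

1. 0.0ms @ 0 + 458.015ms (1)
2. 458.015ms @ 1 + 458.015ms (1)
3. 916.031ms @ 2 + 458.015ms (1)
4. 1374.046ms @ 3 + 343.511ms (3/4)
5. 1717.557ms @ 15/4 + 114.504ms (1/4)
6. 1832.061ms @ 4 + 229.008ms (1/2)
7. 2061.069ms @ 9/2 + 114.504ms (1/4)
8. 2175.573ms @ 19/4 + 114.504ms (1/4)
9. 2290.076ms @ 5 + 458.015ms (1)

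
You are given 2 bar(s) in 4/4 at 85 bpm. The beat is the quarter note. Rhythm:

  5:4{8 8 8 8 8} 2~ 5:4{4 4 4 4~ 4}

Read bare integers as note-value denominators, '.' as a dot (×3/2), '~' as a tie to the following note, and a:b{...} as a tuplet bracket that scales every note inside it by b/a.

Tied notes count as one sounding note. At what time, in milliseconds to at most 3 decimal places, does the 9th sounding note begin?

note 9 onset = 32/5b = 4517.647ms

1. 0.0ms @ 0 + 282.353ms (2/5)
2. 282.353ms @ 2/5 + 282.353ms (2/5)
3. 564.706ms @ 4/5 + 282.353ms (2/5)
4. 847.059ms @ 6/5 + 282.353ms (2/5)
5. 1129.412ms @ 8/5 + 282.353ms (2/5)
6. 1411.765ms @ 2 + 1976.471ms (14/5)
7. 3388.235ms @ 24/5 + 564.706ms (4/5)
8. 3952.941ms @ 28/5 + 564.706ms (4/5)
9. 4517.647ms @ 32/5 + 1129.412ms (8/5)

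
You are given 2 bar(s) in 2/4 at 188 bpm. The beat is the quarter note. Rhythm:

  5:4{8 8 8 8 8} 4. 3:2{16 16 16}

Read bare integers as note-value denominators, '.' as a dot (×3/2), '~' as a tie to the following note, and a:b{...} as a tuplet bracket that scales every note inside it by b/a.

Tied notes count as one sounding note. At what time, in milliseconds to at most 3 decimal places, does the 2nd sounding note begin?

note 2 onset = 2/5b = 127.66ms

1. 0.0ms @ 0 + 127.66ms (2/5)
2. 127.66ms @ 2/5 + 127.66ms (2/5)
3. 255.319ms @ 4/5 + 127.66ms (2/5)
4. 382.979ms @ 6/5 + 127.66ms (2/5)
5. 510.638ms @ 8/5 + 127.66ms (2/5)
6. 638.298ms @ 2 + 478.723ms (3/2)
7. 1117.021ms @ 7/2 + 53.191ms (1/6)
8. 1170.213ms @ 11/3 + 53.191ms (1/6)
9. 1223.404ms @ 23/6 + 53.191ms (1/6)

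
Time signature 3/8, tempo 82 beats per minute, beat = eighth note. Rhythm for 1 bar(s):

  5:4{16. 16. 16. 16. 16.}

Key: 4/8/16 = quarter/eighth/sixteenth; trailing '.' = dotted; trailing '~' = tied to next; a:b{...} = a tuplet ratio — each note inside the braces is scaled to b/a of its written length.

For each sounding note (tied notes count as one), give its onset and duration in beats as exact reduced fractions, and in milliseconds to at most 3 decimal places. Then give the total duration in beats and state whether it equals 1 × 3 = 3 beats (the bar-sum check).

1) 0.0ms=0b +439.024ms=3/5b
2) 439.024ms=3/5b +439.024ms=3/5b
3) 878.049ms=6/5b +439.024ms=3/5b
4) 1317.073ms=9/5b +439.024ms=3/5b
5) 1756.098ms=12/5b +439.024ms=3/5b
Σ=3b of 3 (82bpm 3/8) — PASS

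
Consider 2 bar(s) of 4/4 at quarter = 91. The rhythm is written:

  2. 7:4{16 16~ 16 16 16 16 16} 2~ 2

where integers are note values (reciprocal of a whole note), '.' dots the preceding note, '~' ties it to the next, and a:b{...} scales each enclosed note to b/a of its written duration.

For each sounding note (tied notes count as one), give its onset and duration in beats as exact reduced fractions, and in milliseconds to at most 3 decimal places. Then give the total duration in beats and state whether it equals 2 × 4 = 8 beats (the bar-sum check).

1) 0.0ms=0b +1978.022ms=3b
2) 1978.022ms=3b +94.192ms=1/7b
3) 2072.214ms=22/7b +188.383ms=2/7b
4) 2260.597ms=24/7b +94.192ms=1/7b
5) 2354.788ms=25/7b +94.192ms=1/7b
6) 2448.98ms=26/7b +94.192ms=1/7b
7) 2543.171ms=27/7b +94.192ms=1/7b
8) 2637.363ms=4b +2637.363ms=4b
Σ=8b of 8 (91bpm 4/4) — PASS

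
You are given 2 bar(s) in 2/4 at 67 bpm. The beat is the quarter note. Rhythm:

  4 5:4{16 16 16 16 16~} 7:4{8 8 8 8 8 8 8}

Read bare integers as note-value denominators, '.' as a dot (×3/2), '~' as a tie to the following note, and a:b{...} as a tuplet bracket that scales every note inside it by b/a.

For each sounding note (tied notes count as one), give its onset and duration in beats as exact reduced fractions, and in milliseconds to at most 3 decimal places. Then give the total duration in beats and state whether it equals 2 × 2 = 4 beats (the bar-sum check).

1) 0.0ms=0b +895.522ms=1b
2) 895.522ms=1b +179.104ms=1/5b
3) 1074.627ms=6/5b +179.104ms=1/5b
4) 1253.731ms=7/5b +179.104ms=1/5b
5) 1432.836ms=8/5b +179.104ms=1/5b
6) 1611.94ms=9/5b +434.968ms=17/35b
7) 2046.908ms=16/7b +255.864ms=2/7b
8) 2302.772ms=18/7b +255.864ms=2/7b
9) 2558.635ms=20/7b +255.864ms=2/7b
10) 2814.499ms=22/7b +255.864ms=2/7b
11) 3070.362ms=24/7b +255.864ms=2/7b
12) 3326.226ms=26/7b +255.864ms=2/7b
Σ=4b of 4 (67bpm 2/4) — PASS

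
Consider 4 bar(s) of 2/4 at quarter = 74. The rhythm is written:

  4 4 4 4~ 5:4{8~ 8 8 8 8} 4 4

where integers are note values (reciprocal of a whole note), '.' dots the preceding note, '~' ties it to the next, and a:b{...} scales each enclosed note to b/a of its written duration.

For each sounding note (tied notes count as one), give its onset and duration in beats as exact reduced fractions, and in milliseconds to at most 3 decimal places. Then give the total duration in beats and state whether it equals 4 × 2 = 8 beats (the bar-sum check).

1) 0.0ms=0b +810.811ms=1b
2) 810.811ms=1b +810.811ms=1b
3) 1621.622ms=2b +810.811ms=1b
4) 2432.432ms=3b +1459.459ms=9/5b
5) 3891.892ms=24/5b +324.324ms=2/5b
6) 4216.216ms=26/5b +324.324ms=2/5b
7) 4540.541ms=28/5b +324.324ms=2/5b
8) 4864.865ms=6b +810.811ms=1b
9) 5675.676ms=7b +810.811ms=1b
Σ=8b of 8 (74bpm 2/4) — PASS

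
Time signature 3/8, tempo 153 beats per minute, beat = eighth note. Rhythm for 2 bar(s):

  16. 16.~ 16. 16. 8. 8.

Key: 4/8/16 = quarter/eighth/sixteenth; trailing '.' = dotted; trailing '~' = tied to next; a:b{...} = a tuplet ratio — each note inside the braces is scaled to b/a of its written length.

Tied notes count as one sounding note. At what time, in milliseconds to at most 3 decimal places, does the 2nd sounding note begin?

note 2 onset = 3/4b = 294.118ms

1. 0.0ms @ 0 + 294.118ms (3/4)
2. 294.118ms @ 3/4 + 588.235ms (3/2)
3. 882.353ms @ 9/4 + 294.118ms (3/4)
4. 1176.471ms @ 3 + 588.235ms (3/2)
5. 1764.706ms @ 9/2 + 588.235ms (3/2)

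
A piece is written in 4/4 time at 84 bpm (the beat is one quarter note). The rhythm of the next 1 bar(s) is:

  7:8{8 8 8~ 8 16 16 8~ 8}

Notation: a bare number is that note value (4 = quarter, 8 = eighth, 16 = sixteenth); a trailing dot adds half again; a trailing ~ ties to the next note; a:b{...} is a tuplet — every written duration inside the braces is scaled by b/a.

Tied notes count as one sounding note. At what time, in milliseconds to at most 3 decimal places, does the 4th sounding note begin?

1. 0.0ms @ 0 + 408.163ms (4/7)
2. 408.163ms @ 4/7 + 408.163ms (4/7)
3. 816.327ms @ 8/7 + 816.327ms (8/7)
4. 1632.653ms @ 16/7 + 204.082ms (2/7)
5. 1836.735ms @ 18/7 + 204.082ms (2/7)
6. 2040.816ms @ 20/7 + 816.327ms (8/7)

note 4 onset = 16/7b = 1632.653ms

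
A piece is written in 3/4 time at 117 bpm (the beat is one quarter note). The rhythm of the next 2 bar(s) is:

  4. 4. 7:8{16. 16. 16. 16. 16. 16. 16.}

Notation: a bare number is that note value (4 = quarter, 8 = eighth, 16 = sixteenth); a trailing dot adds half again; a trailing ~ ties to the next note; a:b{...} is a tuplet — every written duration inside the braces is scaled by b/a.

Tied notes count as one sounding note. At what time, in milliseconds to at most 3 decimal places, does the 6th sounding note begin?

note 6 onset = 30/7b = 2197.802ms

1. 0.0ms @ 0 + 769.231ms (3/2)
2. 769.231ms @ 3/2 + 769.231ms (3/2)
3. 1538.462ms @ 3 + 219.78ms (3/7)
4. 1758.242ms @ 24/7 + 219.78ms (3/7)
5. 1978.022ms @ 27/7 + 219.78ms (3/7)
6. 2197.802ms @ 30/7 + 219.78ms (3/7)
7. 2417.582ms @ 33/7 + 219.78ms (3/7)
8. 2637.363ms @ 36/7 + 219.78ms (3/7)
9. 2857.143ms @ 39/7 + 219.78ms (3/7)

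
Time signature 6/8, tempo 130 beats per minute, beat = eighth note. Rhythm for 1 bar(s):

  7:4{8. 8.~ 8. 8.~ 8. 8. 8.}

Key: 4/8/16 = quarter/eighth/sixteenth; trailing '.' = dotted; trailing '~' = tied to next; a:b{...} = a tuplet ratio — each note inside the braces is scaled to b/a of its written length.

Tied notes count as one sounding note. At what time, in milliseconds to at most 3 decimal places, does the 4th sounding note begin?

1. 0.0ms @ 0 + 395.604ms (6/7)
2. 395.604ms @ 6/7 + 791.209ms (12/7)
3. 1186.813ms @ 18/7 + 791.209ms (12/7)
4. 1978.022ms @ 30/7 + 395.604ms (6/7)
5. 2373.626ms @ 36/7 + 395.604ms (6/7)

note 4 onset = 30/7b = 1978.022ms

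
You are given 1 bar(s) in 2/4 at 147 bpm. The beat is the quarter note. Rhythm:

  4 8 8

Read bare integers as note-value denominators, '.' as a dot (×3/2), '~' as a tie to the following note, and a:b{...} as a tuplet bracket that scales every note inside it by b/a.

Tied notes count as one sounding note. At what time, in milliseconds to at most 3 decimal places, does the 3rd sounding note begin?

1. 0.0ms @ 0 + 408.163ms (1)
2. 408.163ms @ 1 + 204.082ms (1/2)
3. 612.245ms @ 3/2 + 204.082ms (1/2)

note 3 onset = 3/2b = 612.245ms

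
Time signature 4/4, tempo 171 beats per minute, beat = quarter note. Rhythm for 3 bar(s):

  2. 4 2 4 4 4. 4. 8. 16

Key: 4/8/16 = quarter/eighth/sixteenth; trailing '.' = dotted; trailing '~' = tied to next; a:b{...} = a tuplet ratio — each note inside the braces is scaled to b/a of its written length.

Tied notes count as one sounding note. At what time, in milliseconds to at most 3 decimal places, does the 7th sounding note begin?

1. 0.0ms @ 0 + 1052.632ms (3)
2. 1052.632ms @ 3 + 350.877ms (1)
3. 1403.509ms @ 4 + 701.754ms (2)
4. 2105.263ms @ 6 + 350.877ms (1)
5. 2456.14ms @ 7 + 350.877ms (1)
6. 2807.018ms @ 8 + 526.316ms (3/2)
7. 3333.333ms @ 19/2 + 526.316ms (3/2)
8. 3859.649ms @ 11 + 263.158ms (3/4)
9. 4122.807ms @ 47/4 + 87.719ms (1/4)

note 7 onset = 19/2b = 3333.333ms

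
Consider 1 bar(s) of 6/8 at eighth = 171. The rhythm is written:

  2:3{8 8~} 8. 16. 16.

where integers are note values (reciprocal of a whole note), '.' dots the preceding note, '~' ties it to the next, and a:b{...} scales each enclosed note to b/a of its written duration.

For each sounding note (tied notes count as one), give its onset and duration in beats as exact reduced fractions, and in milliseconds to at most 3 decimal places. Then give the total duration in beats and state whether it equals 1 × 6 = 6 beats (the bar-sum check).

1) 0.0ms=0b +526.316ms=3/2b
2) 526.316ms=3/2b +1052.632ms=3b
3) 1578.947ms=9/2b +263.158ms=3/4b
4) 1842.105ms=21/4b +263.158ms=3/4b
Σ=6b of 6 (171bpm 6/8) — PASS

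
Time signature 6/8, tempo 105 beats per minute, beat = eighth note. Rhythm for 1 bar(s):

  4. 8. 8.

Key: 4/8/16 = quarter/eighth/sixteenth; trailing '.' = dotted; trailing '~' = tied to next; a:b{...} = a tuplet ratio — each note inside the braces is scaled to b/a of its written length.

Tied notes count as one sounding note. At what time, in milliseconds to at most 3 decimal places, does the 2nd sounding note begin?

note 2 onset = 3b = 1714.286ms

1. 0.0ms @ 0 + 1714.286ms (3)
2. 1714.286ms @ 3 + 857.143ms (3/2)
3. 2571.429ms @ 9/2 + 857.143ms (3/2)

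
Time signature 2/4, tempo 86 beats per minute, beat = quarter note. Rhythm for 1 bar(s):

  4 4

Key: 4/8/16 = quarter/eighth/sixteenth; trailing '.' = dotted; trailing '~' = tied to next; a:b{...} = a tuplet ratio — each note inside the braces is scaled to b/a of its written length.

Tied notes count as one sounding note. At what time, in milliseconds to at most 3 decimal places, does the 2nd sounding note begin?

note 2 onset = 1b = 697.674ms

1. 0.0ms @ 0 + 697.674ms (1)
2. 697.674ms @ 1 + 697.674ms (1)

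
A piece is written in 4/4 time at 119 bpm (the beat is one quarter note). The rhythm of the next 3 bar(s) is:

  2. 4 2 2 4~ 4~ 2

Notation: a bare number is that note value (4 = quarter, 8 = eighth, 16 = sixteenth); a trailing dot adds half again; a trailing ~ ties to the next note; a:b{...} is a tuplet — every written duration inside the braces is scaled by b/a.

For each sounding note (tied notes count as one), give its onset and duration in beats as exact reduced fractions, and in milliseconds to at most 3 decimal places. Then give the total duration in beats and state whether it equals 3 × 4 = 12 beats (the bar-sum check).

1) 0.0ms=0b +1512.605ms=3b
2) 1512.605ms=3b +504.202ms=1b
3) 2016.807ms=4b +1008.403ms=2b
4) 3025.21ms=6b +1008.403ms=2b
5) 4033.613ms=8b +2016.807ms=4b
Σ=12b of 12 (119bpm 4/4) — PASS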